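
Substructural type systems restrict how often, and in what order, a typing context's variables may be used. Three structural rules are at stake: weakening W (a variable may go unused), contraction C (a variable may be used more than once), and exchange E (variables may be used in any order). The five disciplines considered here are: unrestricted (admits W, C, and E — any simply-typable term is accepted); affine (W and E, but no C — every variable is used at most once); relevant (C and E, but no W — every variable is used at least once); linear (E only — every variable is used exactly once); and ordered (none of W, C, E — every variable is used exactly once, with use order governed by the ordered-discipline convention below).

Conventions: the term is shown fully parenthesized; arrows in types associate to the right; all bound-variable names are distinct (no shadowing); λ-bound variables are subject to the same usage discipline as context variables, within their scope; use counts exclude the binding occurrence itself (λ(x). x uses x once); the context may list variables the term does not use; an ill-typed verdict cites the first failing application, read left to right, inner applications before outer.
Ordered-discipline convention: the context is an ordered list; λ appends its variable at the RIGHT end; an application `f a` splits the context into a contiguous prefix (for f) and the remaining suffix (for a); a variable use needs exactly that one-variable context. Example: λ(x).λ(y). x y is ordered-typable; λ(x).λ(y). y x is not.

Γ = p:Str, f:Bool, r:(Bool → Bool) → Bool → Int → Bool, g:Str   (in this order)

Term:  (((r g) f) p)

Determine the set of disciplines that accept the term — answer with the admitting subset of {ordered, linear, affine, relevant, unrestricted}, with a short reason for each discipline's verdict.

admitting disciplines: none
variable uses: p: 1, f: 1, r: 1, g: 1
use order (left to right): r, g, f, p
typing: ill-typed: a function awaiting Bool → Bool gets Str
ordered: ✗, not simply typable
linear: ✗, fails simple typing
affine: ✗, a type mismatch blocks all five
relevant: ✗, the type mismatch rejects it
unrestricted: ✗, not simply typable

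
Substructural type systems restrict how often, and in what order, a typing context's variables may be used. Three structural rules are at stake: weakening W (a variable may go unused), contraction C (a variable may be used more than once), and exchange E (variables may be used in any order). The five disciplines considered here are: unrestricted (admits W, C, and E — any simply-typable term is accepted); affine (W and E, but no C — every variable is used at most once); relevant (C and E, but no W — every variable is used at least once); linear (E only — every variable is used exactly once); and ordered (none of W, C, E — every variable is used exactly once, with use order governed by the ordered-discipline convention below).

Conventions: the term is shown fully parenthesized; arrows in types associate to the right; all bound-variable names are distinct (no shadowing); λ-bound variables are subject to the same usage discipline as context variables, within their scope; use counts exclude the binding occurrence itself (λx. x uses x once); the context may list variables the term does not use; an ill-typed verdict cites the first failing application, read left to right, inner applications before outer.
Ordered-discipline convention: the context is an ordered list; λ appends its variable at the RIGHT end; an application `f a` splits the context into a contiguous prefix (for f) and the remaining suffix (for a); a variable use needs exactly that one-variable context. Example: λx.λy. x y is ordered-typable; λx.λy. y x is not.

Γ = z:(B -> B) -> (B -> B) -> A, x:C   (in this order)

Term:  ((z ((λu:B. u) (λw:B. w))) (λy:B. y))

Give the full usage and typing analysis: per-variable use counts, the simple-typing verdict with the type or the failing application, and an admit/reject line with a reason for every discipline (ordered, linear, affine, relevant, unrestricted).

counts: z=1; x=0; u (bound)=1; w (bound)=1; y (bound)=1
uses in reading order: z, u, w, y
typing: ill-typed: an application expects B but receives B -> B
ordered: ✗, the type mismatch rejects it
linear: ✗, not simply typable
affine: ✗, fails simple typing
relevant: ✗, a type mismatch blocks all five
unrestricted: ✗, the type mismatch rejects it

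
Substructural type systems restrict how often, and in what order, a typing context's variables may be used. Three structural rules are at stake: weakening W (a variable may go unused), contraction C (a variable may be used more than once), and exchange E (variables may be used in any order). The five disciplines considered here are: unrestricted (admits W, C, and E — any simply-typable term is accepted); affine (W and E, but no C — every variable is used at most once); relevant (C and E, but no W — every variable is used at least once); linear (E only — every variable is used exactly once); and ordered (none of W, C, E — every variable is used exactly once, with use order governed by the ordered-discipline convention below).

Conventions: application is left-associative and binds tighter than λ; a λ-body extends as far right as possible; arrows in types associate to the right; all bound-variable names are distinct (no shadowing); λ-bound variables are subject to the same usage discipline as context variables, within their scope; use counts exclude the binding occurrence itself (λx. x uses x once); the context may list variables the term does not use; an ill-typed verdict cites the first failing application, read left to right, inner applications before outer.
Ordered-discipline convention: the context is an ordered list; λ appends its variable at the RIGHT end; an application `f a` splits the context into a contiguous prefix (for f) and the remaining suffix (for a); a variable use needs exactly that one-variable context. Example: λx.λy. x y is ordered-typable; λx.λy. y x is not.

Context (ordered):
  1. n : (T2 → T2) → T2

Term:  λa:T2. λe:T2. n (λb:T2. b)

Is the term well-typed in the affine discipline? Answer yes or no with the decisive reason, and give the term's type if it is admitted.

yes — no duplicate uses among n, a, e, b; term : T2 → T2 → T2
use counts: n: 1, a (λ-bound): 0, e (λ-bound): 0, b (λ-bound): 1
order of uses: n, b
typing: well-typed — term : T2 → T2 → T2
all disciplines: ordered ✗ | linear ✗ | affine ✓ | relevant ✗ | unrestricted ✓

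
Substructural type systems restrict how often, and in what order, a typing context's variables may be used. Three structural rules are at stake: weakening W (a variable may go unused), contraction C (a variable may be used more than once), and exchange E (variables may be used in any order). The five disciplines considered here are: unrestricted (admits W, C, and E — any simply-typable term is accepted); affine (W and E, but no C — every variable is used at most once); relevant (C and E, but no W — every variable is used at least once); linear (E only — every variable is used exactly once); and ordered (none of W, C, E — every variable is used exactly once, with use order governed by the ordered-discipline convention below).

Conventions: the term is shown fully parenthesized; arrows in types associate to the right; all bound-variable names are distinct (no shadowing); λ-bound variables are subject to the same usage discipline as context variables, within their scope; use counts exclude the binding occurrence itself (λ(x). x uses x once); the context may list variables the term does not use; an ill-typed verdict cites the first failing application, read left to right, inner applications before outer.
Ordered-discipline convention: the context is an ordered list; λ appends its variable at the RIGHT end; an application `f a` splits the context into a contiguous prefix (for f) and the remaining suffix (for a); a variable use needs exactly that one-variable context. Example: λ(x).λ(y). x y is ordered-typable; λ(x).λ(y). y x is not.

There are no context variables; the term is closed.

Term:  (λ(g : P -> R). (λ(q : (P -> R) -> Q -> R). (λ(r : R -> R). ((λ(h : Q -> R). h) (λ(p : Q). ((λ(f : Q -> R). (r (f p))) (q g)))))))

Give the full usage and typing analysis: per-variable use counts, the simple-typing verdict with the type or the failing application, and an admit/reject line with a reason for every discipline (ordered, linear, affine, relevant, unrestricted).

counts: g (λ-bound): 1×; q (λ-bound): 1×; r (λ-bound): 1×; h (λ-bound): 1×; p (λ-bound): 1×; f (λ-bound): 1×
uses in reading order: h, r, f, p, q, g
typing: well-typed at (P -> R) -> ((P -> R) -> Q -> R) -> (R -> R) -> Q -> R
ordered ✗ (no contiguous prefix/suffix split fits h, r, f, p, q, g)
linear ✓ (single use per variable (g, q, r, h, p, f))
affine ✓ (none of g, q, r, h, p, f used more than once)
relevant ✓ (every one of g, q, r, h, p, f appears)
unrestricted ✓ (type-checks ((P -> R) -> ((P -> R) -> Q -> R) -> (R -> R) -> Q -> R) and nothing is barred)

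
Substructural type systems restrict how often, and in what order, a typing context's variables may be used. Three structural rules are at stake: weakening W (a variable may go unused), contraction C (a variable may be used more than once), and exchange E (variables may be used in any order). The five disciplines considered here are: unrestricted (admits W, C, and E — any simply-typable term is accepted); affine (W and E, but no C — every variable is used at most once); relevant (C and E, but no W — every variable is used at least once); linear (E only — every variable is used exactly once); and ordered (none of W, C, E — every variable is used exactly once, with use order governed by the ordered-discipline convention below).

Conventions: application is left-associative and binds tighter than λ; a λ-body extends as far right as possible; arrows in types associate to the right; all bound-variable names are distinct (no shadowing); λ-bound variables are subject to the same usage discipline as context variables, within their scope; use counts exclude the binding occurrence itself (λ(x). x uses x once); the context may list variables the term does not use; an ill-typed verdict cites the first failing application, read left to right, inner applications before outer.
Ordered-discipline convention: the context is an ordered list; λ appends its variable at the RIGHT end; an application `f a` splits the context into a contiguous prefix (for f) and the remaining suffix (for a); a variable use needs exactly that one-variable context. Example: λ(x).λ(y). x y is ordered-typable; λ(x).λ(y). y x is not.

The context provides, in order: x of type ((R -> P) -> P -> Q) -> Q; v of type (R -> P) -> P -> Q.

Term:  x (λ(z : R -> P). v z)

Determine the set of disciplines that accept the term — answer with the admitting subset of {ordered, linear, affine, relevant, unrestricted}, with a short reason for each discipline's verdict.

admitted by: ordered, linear, affine, relevant, unrestricted
variable uses: x: 1, v: 1, z (bound): 1
use order (left to right): x, v, z
typing: the term checks, with type Q
ordered ✓ (single-use (x, v, z), ordered derivation ok)
linear ✓ (each of x, v, z used exactly once)
affine ✓ (x, v, z: no repeats, contraction unneeded)
relevant ✓ (at least one use each (x, v, z))
unrestricted ✓ (typability at Q is all that's needed)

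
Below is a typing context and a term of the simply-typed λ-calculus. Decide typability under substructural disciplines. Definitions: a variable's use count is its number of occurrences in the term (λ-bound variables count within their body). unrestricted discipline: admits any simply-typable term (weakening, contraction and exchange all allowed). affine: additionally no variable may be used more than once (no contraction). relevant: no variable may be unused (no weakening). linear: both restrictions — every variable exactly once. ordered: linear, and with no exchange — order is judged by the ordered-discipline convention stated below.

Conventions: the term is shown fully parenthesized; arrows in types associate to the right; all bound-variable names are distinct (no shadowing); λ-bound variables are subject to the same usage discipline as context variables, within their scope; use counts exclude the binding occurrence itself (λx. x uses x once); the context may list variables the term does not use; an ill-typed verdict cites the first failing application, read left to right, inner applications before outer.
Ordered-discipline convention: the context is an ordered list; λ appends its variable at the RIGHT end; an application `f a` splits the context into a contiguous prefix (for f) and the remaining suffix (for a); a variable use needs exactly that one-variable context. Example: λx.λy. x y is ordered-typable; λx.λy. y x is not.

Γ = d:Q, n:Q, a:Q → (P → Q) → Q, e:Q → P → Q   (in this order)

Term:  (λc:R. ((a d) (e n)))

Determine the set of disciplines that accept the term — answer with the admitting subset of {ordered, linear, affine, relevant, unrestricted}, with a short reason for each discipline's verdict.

admitted by: affine, unrestricted
usage: d: 1×; n: 1×; a: 1×; e: 1×; c (λ-bound): 0×
use order (left to right): a, d, e, n
typing: ✓ — R → Q
ordered ✗ (unused: c — weakening required)
linear ✗ (unused: c — weakening required)
affine ✓ (d, n, a, e, c: no repeats, contraction unneeded)
relevant ✗ (unused: c — weakening required)
unrestricted ✓ (type-checks (R → Q) and nothing is barred)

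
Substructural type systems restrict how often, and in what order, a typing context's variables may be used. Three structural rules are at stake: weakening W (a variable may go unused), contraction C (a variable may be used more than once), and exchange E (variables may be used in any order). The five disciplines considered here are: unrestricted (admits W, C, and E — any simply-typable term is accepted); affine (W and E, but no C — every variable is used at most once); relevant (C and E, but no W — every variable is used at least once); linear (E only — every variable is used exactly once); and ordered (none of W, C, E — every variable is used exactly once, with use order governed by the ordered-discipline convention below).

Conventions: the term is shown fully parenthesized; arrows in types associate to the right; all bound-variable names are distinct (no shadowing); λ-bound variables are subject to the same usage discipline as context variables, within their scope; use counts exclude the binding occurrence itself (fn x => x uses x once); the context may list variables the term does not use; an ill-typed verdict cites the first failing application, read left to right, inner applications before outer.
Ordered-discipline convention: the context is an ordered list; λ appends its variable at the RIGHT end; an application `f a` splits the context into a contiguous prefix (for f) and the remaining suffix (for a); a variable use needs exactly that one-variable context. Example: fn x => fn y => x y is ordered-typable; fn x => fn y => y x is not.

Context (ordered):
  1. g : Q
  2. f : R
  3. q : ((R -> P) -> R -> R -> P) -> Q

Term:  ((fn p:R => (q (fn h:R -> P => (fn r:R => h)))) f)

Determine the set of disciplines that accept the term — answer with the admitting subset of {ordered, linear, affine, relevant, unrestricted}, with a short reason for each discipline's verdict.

accepted by: affine, unrestricted
use counts: g: 0; f: 1; q: 1; p (λ-bound): 0; h (λ-bound): 1; r (λ-bound): 0
order of uses: q, h, f
typing: well-typed at Q
ordered ✗ (g, p, r left unused)
linear ✗ (g, p, r left unused)
affine ✓ (no duplicate uses among g, f, q, p, h, r)
relevant ✗ (g, p, r left unused)
unrestricted ✓ (well-typed at Q; no restrictions here)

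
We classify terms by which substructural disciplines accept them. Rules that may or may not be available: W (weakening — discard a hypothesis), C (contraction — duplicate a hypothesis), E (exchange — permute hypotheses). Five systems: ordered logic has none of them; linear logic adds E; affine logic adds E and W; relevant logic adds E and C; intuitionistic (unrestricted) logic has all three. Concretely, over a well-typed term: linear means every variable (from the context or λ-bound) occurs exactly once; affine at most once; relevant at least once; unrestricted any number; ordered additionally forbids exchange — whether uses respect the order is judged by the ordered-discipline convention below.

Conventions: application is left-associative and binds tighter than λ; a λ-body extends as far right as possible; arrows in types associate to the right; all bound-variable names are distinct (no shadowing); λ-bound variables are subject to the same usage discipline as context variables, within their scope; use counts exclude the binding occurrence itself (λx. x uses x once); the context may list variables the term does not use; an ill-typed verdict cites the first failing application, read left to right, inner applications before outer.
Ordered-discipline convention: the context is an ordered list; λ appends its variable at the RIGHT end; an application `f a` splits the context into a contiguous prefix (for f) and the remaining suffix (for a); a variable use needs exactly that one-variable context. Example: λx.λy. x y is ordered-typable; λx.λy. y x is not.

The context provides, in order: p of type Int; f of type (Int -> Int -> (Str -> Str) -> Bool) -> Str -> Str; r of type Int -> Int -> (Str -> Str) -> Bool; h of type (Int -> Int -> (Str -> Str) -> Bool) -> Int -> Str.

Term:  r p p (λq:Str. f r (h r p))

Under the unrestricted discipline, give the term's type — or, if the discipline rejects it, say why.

term : Bool
use counts: p ×3; f ×1; r ×3; h ×1; q [bound] ×0
uses in reading order: r, p, p, f, r, h, r, p
typing: ✓ — Bool
summary: ordered ✗ | linear ✗ | affine ✗ | relevant ✗ | unrestricted ✓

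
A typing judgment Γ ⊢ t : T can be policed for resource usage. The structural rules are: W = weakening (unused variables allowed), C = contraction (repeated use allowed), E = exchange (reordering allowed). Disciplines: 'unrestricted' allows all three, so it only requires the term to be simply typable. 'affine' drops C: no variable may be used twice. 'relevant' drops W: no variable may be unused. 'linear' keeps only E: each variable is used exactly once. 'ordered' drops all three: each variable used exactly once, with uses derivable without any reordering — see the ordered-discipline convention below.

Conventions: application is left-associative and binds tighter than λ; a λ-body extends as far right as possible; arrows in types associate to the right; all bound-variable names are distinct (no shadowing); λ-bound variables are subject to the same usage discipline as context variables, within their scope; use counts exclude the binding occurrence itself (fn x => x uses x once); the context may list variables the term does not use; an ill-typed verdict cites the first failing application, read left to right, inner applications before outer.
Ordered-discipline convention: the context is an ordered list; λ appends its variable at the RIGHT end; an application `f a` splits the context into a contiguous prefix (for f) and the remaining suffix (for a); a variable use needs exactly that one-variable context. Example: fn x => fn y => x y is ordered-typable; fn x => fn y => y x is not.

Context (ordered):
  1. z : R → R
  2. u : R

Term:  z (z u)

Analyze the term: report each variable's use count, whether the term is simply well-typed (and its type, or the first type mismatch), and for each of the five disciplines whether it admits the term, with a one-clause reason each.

use counts: z: 2; u: 1
use order (left to right): z, z, u
typing: the term checks, with type R
ordered: ✗, needs contraction — z ×2
linear: ✗, needs contraction — z ×2
affine: ✗, needs contraction — z ×2
relevant: ✓, every one of z, u appears
unrestricted: ✓, well-typed at R; no restrictions here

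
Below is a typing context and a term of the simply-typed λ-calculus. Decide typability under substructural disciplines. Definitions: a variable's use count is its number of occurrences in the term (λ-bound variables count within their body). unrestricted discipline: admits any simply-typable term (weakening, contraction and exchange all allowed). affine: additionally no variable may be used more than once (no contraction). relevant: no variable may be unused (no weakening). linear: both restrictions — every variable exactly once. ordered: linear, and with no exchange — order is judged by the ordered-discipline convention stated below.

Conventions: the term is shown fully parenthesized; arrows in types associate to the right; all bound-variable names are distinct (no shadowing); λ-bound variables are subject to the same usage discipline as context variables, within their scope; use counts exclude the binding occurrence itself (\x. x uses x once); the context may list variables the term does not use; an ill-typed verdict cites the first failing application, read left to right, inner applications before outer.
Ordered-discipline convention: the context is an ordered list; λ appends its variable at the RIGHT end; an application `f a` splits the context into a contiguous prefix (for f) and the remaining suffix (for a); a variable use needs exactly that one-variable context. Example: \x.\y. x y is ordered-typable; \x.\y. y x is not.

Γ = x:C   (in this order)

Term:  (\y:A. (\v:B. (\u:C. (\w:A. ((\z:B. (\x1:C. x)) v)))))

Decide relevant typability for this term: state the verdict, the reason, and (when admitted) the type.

no — y, u, w, z, x1 never used (weakening)
usage: x: 1×, y [bound]: 0×, v [bound]: 1×, u [bound]: 0×, w [bound]: 0×, z [bound]: 0×, x1 [bound]: 0×
order of uses: x, v
typing: well-typed — term : A -> B -> C -> A -> C -> C
all disciplines: ordered ✗; linear ✗; affine ✓; relevant ✗; unrestricted ✓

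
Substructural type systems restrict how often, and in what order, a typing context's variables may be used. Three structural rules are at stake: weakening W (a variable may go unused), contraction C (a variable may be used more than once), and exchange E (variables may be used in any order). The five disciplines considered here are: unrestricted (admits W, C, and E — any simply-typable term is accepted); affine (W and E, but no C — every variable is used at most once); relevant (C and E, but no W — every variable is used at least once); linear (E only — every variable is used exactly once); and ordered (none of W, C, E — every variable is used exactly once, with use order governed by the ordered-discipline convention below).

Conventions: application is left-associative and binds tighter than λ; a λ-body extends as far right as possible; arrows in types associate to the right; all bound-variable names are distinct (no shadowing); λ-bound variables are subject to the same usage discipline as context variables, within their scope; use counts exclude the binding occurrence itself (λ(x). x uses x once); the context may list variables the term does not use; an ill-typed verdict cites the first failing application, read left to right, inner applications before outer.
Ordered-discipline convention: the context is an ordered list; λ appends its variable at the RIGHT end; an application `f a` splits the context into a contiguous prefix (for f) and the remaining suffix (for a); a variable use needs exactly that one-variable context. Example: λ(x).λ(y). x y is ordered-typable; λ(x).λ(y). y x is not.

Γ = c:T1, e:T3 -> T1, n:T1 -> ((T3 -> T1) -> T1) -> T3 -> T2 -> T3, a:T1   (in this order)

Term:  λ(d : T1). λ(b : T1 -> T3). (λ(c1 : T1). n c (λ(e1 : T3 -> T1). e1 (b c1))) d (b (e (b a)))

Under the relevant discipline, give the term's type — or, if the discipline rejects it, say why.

term : T1 -> (T1 -> T3) -> T2 -> T3
counts: c=1, e=1, n=1, a=1, d [bound]=1, b [bound]=3, c1 [bound]=1, e1 [bound]=1
uses in reading order: n, c, e1, b, c1, d, b, e, b, a
typing: well-typed at T1 -> (T1 -> T3) -> T2 -> T3
summary: ordered ✗ | linear ✗ | affine ✗ | relevant ✓ | unrestricted ✓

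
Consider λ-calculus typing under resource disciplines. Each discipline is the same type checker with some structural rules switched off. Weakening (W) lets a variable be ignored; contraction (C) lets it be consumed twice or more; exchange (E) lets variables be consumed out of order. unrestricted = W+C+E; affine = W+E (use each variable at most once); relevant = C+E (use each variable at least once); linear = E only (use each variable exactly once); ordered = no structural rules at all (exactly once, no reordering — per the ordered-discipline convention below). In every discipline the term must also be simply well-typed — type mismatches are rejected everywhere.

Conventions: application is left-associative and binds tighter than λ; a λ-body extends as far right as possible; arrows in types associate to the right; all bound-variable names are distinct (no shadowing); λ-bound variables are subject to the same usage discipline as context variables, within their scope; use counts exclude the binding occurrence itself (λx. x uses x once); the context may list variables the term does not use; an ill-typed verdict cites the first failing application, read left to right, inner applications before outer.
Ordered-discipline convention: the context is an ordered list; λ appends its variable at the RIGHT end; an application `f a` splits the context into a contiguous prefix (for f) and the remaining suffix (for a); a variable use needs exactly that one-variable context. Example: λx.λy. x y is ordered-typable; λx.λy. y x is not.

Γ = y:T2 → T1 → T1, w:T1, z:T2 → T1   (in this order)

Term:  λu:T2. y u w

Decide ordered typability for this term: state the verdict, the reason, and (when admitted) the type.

no — z left unused
use counts: y: 1, w: 1, z: 0, u [bound]: 1
uses in reading order: y, u, w
typing: well-typed at T2 → T1
summary: ordered ✗; linear ✗; affine ✓; relevant ✗; unrestricted ✓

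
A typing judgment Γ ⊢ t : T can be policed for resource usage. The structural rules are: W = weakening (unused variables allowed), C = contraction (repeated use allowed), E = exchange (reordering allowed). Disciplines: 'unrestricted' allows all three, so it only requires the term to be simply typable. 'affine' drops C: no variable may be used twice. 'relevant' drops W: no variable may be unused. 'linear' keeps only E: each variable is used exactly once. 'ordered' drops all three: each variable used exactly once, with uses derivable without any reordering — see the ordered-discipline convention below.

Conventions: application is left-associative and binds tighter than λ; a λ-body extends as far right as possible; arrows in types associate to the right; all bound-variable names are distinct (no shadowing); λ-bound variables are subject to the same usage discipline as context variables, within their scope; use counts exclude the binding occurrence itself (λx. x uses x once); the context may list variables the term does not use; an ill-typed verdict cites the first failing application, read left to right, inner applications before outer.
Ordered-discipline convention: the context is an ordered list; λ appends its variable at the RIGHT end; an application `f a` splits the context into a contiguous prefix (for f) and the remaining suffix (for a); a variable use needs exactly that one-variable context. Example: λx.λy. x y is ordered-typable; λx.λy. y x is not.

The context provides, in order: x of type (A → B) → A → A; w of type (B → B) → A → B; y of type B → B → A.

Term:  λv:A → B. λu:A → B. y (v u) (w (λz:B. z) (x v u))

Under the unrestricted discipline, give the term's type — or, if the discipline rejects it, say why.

not well-typed under unrestricted — fails simple typing
use counts: x: 1; w: 1; y: 1; v [bound]: 2; u [bound]: 2; z [bound]: 1
left-to-right use order: y, v, u, w, z, x, v, u
typing: ill-typed: argument of type A → B where A is required
across the five disciplines: ordered ✗, linear ✗, affine ✗, relevant ✗, unrestricted ✗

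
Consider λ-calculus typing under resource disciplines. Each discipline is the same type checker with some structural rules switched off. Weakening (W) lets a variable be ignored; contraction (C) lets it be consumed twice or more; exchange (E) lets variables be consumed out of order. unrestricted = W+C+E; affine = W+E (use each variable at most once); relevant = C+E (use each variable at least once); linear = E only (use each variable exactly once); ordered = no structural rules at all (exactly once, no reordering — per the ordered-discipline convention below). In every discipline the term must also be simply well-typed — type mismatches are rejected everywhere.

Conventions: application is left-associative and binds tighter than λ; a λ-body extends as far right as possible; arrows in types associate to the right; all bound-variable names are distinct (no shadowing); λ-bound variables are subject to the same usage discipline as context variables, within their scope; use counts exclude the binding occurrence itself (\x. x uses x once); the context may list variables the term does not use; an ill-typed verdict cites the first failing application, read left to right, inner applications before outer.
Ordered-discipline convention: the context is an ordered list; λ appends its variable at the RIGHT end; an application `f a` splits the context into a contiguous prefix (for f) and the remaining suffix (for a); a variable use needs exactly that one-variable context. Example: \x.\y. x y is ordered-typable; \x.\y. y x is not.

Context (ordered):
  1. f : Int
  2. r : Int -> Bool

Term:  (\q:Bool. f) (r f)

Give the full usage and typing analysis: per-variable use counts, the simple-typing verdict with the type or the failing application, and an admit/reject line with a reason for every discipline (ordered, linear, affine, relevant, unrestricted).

use counts: f=2; r=1; q (λ-bound)=0
uses in reading order: f, r, f
typing: well-typed at Int
ordered: ✗, repeated use of f ×2; unused: q — weakening required
linear: ✗, repeated use of f ×2; unused: q — weakening required
affine: ✗, repeated use of f ×2
relevant: ✗, unused: q — weakening required
unrestricted: ✓, typability at Int is all that's needed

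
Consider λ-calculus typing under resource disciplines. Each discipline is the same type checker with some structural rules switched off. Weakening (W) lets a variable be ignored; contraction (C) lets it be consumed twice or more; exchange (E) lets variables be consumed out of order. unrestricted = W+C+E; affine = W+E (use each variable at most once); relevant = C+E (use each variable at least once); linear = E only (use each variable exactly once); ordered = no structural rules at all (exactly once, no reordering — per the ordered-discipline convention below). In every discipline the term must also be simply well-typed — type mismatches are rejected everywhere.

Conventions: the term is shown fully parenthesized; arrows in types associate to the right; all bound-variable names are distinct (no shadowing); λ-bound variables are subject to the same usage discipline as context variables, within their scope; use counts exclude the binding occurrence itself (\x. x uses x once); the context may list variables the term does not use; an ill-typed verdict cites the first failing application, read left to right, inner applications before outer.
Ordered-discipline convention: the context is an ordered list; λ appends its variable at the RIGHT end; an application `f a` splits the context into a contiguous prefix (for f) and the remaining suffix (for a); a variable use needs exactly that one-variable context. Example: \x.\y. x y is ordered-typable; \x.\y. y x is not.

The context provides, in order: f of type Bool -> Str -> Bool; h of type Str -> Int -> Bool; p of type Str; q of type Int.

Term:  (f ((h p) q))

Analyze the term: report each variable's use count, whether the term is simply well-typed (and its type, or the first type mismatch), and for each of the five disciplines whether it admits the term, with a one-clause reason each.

usage: f: 1; h: 1; p: 1; q: 1
left-to-right use order: f, h, p, q
typing: the term checks, with type Str -> Bool
ordered: ✓ — f, h, p, q: once each, no exchange needed
linear: ✓ — f, h, p, q: one use apiece
affine: ✓ — f, h, p, q: no repeats, contraction unneeded
relevant: ✓ — f, h, p, q: all used, weakening unneeded
unrestricted: ✓ — type-checks (Str -> Bool) and nothing is barred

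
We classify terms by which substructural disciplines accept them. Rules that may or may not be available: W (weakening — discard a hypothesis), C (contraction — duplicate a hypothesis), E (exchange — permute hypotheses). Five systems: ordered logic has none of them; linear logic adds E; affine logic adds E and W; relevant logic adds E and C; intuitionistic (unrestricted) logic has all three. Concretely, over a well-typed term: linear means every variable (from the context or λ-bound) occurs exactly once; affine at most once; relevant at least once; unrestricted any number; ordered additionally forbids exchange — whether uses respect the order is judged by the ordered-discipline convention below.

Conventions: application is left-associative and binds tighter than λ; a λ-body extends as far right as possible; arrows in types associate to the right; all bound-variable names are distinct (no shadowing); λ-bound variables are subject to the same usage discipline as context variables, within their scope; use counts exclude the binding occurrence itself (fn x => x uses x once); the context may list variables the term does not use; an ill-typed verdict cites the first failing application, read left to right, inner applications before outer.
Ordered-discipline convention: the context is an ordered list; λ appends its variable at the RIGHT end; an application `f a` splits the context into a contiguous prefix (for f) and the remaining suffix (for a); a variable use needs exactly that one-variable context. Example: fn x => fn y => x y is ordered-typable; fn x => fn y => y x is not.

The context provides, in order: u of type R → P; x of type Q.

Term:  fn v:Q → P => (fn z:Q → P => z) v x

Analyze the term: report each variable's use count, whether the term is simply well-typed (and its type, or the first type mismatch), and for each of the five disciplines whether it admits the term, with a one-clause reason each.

usage: u=0; x=1; v (λ-bound)=1; z (λ-bound)=1
uses in reading order: z, v, x
typing: well-typed — term : (Q → P) → P
ordered ✗ (needs weakening: u unused)
linear ✗ (needs weakening: u unused)
affine ✓ (none of u, x, v, z used more than once)
relevant ✗ (needs weakening: u unused)
unrestricted ✓ (typability at (Q → P) → P is all that's needed)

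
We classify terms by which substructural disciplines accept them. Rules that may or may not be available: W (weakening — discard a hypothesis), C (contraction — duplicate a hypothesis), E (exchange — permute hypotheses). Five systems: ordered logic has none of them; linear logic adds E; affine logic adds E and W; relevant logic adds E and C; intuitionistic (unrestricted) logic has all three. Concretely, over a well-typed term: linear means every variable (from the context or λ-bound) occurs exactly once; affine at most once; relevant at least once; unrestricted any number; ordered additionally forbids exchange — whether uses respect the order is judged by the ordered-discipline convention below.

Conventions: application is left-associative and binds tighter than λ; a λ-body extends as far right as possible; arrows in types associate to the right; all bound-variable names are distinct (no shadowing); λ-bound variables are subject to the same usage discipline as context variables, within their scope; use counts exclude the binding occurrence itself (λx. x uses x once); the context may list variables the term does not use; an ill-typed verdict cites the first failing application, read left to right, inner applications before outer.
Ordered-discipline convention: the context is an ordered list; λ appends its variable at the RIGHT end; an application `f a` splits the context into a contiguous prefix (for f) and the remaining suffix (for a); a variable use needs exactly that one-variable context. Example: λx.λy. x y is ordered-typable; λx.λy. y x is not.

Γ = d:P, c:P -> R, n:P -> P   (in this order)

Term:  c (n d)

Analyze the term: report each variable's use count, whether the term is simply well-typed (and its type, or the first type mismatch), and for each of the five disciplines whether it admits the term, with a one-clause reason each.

usage: d: 1×, c: 1×, n: 1×
left-to-right use order: c, n, d
typing: ✓ — R
ordered: ✗ — no contiguous prefix/suffix split fits c, n, d
linear: ✓ — exactly-once usage across d, c, n
affine: ✓ — d, c, n: no repeats, contraction unneeded
relevant: ✓ — none of d, c, n goes unused
unrestricted: ✓ — typability at R is all that's needed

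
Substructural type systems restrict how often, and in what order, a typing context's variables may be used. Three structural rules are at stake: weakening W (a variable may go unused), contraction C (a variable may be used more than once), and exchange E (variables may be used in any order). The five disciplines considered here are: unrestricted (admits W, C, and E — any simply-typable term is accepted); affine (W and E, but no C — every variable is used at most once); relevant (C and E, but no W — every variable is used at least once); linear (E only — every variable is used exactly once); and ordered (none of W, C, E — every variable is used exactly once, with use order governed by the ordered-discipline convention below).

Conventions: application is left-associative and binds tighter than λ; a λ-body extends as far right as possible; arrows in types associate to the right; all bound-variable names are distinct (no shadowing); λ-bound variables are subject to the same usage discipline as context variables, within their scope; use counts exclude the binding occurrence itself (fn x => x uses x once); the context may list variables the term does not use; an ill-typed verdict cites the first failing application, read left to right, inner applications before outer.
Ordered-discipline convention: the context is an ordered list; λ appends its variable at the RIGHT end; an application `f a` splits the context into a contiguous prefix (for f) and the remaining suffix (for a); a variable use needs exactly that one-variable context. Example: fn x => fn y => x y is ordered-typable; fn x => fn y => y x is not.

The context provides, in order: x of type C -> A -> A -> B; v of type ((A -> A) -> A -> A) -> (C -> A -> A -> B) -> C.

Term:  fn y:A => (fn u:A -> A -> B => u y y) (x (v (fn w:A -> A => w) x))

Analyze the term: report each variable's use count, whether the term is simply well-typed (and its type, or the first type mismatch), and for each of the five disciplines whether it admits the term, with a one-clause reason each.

use counts: x: 2×; v: 1×; y (bound): 2×; u (bound): 1×; w (bound): 1×
uses in reading order: u, y, y, x, v, w, x
typing: well-typed — term : A -> B
ordered: ✗, repeated use of x ×2, y ×2
linear: ✗, repeated use of x ×2, y ×2
affine: ✗, repeated use of x ×2, y ×2
relevant: ✓, x, v, y, u, w: all used, weakening unneeded
unrestricted: ✓, well-typed at A -> B; no restrictions here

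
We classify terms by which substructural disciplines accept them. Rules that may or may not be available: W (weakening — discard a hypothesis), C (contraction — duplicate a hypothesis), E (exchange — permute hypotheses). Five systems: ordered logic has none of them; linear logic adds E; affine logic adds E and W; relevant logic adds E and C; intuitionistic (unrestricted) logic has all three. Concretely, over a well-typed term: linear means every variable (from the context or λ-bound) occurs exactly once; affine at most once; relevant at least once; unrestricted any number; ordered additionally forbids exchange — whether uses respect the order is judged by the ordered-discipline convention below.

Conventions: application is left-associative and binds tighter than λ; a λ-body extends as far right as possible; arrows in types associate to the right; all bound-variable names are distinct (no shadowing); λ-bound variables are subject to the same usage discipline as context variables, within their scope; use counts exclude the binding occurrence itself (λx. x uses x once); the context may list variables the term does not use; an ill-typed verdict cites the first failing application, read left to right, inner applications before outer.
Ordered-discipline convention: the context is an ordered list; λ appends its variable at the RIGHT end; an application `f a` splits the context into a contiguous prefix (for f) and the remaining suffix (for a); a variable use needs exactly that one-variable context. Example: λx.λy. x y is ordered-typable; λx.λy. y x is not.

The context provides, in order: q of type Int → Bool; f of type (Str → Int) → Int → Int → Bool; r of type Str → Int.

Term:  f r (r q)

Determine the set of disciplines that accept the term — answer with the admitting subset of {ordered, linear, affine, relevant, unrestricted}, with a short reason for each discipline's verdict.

admitted in: none
variable uses: q: 1×, f: 1×, r: 2×
use order (left to right): f, r, r, q
typing: ill-typed: argument of type Int → Bool where Str is required
ordered: ✗, a type mismatch blocks all five
linear: ✗, the type mismatch rejects it
affine: ✗, not simply typable
relevant: ✗, fails simple typing
unrestricted: ✗, a type mismatch blocks all five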